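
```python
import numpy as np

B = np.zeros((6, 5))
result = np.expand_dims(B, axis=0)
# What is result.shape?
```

(1, 6, 5)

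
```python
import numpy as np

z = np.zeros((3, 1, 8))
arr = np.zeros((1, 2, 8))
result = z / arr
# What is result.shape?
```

(3, 2, 8)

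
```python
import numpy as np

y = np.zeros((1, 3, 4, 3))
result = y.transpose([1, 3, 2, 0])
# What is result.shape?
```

(3, 3, 4, 1)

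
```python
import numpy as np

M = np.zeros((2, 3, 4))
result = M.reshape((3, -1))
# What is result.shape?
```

(3, 8)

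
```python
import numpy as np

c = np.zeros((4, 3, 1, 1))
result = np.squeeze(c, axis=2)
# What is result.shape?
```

(4, 3, 1)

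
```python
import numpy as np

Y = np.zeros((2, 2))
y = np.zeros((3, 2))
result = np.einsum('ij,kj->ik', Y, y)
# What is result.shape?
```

(2, 3)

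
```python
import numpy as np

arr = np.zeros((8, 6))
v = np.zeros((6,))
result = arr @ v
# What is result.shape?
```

(8,)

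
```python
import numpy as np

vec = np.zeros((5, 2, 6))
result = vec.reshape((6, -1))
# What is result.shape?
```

(6, 10)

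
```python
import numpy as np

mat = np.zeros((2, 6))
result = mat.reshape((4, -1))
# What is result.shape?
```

(4, 3)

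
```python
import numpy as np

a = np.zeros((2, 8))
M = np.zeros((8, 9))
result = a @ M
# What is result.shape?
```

(2, 9)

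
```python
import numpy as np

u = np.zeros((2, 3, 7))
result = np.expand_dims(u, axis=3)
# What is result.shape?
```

(2, 3, 7, 1)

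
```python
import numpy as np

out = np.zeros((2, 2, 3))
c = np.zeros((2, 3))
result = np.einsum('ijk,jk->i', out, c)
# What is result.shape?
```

(2,)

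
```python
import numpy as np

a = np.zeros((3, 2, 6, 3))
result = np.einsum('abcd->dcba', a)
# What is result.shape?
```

(3, 6, 2, 3)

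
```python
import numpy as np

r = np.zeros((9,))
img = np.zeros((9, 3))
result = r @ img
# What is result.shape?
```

(3,)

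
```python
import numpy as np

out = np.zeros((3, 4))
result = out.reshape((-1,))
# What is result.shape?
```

(12,)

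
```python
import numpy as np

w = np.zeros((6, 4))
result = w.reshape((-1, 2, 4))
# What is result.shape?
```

(3, 2, 4)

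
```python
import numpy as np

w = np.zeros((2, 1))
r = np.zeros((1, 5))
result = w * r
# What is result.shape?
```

(2, 5)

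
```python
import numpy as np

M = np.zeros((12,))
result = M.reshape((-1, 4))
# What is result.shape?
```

(3, 4)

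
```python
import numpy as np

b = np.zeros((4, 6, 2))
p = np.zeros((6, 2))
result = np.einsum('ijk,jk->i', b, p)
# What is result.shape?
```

(4,)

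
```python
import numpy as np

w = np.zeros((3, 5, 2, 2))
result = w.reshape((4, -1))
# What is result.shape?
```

(4, 15)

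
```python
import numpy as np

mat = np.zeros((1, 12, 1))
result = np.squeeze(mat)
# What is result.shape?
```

(12,)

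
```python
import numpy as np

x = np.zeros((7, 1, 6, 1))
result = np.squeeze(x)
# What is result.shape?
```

(7, 6)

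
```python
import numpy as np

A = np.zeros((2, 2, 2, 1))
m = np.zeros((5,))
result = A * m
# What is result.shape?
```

(2, 2, 2, 5)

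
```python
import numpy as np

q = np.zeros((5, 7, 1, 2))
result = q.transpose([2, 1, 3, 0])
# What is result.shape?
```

(1, 7, 2, 5)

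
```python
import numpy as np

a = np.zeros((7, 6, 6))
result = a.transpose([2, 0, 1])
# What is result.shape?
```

(6, 7, 6)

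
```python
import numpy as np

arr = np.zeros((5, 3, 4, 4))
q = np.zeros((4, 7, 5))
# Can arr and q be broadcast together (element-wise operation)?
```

No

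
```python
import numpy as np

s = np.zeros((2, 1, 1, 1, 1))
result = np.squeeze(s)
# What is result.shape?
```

(2,)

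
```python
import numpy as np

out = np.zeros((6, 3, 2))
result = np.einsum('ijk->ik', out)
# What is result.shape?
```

(6, 2)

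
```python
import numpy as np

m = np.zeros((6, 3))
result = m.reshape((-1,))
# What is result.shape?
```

(18,)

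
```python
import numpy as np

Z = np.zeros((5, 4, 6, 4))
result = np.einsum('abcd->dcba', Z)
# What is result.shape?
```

(4, 6, 4, 5)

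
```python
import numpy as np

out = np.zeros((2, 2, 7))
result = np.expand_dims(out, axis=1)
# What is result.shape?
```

(2, 1, 2, 7)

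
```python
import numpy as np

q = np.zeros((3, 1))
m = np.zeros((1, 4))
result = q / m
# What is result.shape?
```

(3, 4)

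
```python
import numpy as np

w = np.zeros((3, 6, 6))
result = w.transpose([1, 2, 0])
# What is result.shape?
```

(6, 6, 3)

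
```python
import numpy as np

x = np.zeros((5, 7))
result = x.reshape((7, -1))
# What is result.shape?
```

(7, 5)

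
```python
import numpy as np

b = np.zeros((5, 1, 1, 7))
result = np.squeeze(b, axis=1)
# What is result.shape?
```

(5, 1, 7)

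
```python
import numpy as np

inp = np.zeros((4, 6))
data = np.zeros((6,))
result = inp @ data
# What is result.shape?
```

(4,)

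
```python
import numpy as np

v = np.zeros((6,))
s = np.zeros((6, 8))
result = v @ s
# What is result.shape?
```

(8,)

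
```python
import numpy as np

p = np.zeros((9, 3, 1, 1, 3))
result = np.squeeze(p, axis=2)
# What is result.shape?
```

(9, 3, 1, 3)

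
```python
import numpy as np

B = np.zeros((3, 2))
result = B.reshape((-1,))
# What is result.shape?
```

(6,)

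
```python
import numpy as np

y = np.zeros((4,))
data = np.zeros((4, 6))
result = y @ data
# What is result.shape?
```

(6,)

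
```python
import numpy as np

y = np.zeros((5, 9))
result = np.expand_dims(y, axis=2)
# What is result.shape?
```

(5, 9, 1)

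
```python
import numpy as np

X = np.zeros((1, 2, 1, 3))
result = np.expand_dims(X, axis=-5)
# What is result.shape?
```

(1, 1, 2, 1, 3)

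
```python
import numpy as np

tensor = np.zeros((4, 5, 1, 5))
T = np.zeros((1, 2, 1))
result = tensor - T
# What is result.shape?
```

(4, 5, 2, 5)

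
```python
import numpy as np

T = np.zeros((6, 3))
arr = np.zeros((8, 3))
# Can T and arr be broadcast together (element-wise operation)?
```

No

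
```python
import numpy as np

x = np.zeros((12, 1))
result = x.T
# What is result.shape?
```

(1, 12)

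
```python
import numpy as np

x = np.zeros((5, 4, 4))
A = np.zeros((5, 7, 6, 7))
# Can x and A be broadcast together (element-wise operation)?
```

No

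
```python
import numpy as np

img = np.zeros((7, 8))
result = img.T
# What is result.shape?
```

(8, 7)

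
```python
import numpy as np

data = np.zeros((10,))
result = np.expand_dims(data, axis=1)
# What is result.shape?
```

(10, 1)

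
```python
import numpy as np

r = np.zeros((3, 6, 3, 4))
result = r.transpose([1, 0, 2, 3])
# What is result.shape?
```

(6, 3, 3, 4)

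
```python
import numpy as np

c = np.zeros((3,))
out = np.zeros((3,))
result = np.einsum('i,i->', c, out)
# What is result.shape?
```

()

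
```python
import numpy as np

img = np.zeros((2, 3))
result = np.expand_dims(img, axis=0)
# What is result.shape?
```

(1, 2, 3)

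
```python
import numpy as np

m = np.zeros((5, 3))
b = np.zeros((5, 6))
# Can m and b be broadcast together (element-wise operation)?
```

No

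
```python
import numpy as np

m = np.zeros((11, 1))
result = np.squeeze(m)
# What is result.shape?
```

(11,)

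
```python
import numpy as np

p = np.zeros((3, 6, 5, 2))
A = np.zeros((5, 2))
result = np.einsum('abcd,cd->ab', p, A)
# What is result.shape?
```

(3, 6)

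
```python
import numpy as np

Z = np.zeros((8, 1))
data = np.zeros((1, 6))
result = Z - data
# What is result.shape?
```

(8, 6)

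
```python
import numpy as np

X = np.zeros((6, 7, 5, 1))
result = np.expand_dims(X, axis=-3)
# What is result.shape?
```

(6, 7, 1, 5, 1)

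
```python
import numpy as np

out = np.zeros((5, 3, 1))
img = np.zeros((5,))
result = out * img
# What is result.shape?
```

(5, 3, 5)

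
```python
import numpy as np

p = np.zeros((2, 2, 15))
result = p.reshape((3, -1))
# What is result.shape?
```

(3, 20)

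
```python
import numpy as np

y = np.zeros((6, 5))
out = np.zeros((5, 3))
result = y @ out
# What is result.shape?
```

(6, 3)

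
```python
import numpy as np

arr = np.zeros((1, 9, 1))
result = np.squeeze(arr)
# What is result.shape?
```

(9,)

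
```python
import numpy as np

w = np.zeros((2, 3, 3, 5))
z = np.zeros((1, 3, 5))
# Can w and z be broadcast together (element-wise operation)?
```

Yes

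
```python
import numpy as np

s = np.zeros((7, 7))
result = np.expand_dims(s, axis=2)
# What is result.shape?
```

(7, 7, 1)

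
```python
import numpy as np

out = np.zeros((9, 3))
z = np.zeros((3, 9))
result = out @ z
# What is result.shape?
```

(9, 9)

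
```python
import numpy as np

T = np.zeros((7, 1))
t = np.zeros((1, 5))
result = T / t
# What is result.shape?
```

(7, 5)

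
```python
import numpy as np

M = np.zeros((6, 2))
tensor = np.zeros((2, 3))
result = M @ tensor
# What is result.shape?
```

(6, 3)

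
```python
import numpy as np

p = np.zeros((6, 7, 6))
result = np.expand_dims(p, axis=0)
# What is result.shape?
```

(1, 6, 7, 6)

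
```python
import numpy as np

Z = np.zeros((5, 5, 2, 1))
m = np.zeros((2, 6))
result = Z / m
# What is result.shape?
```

(5, 5, 2, 6)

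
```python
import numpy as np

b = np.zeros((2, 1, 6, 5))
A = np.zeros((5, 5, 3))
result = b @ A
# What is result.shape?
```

(2, 5, 6, 3)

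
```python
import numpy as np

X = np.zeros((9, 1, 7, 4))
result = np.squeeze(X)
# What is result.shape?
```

(9, 7, 4)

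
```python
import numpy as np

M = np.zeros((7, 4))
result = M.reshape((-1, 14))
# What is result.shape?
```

(2, 14)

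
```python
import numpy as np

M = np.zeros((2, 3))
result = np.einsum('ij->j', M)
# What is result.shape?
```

(3,)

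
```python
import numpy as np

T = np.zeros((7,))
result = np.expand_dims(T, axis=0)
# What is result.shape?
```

(1, 7)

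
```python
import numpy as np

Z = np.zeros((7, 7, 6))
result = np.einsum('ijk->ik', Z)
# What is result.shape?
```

(7, 6)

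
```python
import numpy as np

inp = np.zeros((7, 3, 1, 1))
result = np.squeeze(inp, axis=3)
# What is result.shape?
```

(7, 3, 1)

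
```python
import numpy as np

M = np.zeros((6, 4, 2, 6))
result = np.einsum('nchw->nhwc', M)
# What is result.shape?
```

(6, 2, 6, 4)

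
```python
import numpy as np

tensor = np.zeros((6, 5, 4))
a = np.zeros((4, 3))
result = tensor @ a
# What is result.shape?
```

(6, 5, 3)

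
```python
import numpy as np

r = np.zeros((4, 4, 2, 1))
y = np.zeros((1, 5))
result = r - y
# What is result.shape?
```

(4, 4, 2, 5)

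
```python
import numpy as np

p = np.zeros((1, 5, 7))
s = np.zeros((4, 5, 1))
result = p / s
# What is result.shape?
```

(4, 5, 7)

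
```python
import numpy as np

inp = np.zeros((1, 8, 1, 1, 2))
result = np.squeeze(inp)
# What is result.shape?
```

(8, 2)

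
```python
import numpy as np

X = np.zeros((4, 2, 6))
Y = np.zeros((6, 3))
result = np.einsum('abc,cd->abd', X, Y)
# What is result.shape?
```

(4, 2, 3)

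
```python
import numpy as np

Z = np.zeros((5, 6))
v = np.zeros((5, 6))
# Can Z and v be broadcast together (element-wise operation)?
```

Yes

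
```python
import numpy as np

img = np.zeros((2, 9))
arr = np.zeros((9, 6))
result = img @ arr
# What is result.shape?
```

(2, 6)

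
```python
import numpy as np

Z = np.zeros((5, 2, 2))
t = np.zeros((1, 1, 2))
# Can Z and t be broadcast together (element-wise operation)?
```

Yes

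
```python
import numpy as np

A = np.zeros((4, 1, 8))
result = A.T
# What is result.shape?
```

(8, 1, 4)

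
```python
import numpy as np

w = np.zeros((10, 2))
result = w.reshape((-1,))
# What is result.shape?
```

(20,)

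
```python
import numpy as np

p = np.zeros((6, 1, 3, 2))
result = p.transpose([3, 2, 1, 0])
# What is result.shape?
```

(2, 3, 1, 6)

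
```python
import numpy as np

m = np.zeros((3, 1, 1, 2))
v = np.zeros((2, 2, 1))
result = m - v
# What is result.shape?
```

(3, 2, 2, 2)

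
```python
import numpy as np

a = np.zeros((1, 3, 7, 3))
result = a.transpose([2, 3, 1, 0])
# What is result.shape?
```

(7, 3, 3, 1)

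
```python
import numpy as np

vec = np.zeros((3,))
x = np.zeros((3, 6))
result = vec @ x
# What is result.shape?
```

(6,)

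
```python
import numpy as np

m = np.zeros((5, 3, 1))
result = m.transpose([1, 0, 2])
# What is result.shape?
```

(3, 5, 1)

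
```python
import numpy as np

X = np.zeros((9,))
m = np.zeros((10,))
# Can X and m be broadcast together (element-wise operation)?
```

No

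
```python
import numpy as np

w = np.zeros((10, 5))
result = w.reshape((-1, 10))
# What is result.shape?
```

(5, 10)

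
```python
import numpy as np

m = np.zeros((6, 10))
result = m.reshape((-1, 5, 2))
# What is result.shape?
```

(6, 5, 2)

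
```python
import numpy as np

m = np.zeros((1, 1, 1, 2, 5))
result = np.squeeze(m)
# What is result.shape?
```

(2, 5)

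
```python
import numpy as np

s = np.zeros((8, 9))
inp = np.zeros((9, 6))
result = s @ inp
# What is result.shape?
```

(8, 6)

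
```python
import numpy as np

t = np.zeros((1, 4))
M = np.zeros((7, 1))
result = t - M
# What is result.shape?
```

(7, 4)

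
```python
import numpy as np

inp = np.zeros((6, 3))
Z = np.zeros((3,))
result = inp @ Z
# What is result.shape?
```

(6,)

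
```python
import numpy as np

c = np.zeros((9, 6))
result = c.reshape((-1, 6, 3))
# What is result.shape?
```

(3, 6, 3)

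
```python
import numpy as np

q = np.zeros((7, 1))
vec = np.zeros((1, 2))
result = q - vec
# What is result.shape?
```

(7, 2)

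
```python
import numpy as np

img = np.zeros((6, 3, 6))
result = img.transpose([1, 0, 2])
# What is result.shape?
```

(3, 6, 6)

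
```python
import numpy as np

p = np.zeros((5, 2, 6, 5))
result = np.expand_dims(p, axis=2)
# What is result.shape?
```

(5, 2, 1, 6, 5)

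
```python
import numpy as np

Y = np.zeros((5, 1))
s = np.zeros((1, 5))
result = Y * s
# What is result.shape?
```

(5, 5)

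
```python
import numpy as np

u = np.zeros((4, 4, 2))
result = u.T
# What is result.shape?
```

(2, 4, 4)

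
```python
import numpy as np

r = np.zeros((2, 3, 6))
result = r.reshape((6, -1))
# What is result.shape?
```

(6, 6)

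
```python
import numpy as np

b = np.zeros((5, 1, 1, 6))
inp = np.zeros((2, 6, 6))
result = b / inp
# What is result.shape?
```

(5, 2, 6, 6)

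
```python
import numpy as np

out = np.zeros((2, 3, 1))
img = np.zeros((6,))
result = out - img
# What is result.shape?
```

(2, 3, 6)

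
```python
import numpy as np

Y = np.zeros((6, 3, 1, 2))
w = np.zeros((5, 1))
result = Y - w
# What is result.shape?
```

(6, 3, 5, 2)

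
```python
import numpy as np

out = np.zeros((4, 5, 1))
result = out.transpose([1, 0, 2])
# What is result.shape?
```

(5, 4, 1)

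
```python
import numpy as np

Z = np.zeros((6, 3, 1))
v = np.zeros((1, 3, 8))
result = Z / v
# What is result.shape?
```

(6, 3, 8)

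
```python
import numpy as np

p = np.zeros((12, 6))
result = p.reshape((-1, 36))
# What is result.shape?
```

(2, 36)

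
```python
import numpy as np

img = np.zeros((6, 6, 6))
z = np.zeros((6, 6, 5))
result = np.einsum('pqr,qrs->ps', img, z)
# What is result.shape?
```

(6, 5)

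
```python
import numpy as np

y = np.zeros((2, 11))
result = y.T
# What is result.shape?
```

(11, 2)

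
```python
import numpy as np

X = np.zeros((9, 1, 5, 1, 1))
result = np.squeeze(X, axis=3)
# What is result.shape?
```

(9, 1, 5, 1)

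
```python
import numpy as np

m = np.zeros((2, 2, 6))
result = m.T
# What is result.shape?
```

(6, 2, 2)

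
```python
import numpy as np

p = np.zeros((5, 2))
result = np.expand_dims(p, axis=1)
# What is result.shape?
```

(5, 1, 2)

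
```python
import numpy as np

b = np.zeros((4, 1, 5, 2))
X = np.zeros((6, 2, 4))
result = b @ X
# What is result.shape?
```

(4, 6, 5, 4)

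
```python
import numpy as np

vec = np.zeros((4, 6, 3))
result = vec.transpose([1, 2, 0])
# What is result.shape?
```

(6, 3, 4)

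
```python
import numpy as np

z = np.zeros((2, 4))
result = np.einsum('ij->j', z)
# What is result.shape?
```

(4,)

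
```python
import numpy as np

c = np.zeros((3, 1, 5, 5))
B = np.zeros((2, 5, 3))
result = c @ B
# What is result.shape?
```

(3, 2, 5, 3)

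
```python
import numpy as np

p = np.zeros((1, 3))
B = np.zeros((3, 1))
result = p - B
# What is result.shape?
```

(3, 3)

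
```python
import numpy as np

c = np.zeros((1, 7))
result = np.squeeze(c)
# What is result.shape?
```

(7,)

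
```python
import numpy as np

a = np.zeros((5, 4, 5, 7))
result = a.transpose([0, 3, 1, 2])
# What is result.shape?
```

(5, 7, 4, 5)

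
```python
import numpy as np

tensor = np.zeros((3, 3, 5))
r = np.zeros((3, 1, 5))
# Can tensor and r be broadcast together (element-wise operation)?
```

Yes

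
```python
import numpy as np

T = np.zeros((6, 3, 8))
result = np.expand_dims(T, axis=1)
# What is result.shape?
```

(6, 1, 3, 8)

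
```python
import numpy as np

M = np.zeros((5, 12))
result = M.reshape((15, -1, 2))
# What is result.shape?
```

(15, 2, 2)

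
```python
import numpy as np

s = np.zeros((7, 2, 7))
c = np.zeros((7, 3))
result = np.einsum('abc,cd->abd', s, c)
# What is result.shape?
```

(7, 2, 3)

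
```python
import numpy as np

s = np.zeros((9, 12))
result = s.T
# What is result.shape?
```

(12, 9)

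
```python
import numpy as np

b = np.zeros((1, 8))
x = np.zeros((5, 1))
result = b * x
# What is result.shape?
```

(5, 8)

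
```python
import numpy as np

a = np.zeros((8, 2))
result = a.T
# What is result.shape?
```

(2, 8)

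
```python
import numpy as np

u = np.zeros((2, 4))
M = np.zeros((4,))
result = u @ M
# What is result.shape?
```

(2,)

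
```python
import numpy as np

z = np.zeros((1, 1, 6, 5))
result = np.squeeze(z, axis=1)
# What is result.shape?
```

(1, 6, 5)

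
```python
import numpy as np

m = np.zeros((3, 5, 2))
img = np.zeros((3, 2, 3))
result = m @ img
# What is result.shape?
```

(3, 5, 3)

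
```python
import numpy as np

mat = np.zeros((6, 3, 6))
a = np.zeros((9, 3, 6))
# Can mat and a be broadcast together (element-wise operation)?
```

No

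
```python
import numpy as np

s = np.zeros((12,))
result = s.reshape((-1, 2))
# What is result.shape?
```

(6, 2)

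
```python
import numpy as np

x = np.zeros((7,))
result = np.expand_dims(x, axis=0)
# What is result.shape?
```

(1, 7)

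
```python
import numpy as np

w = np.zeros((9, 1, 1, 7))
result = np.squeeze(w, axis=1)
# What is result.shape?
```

(9, 1, 7)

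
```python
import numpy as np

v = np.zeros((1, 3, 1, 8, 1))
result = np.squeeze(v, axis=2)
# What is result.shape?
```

(1, 3, 8, 1)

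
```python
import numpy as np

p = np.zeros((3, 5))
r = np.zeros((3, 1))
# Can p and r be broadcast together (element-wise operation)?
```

Yes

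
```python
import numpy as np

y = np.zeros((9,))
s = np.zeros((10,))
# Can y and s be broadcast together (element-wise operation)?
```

No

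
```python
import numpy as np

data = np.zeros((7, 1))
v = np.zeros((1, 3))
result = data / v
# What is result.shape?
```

(7, 3)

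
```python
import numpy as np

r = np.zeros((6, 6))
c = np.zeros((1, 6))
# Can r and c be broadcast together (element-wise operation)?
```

Yes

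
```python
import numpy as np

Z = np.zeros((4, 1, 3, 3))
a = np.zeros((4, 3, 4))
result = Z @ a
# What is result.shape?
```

(4, 4, 3, 4)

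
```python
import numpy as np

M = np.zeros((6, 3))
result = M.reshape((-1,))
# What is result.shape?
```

(18,)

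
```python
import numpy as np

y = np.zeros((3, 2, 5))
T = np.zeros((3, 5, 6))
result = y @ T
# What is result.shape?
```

(3, 2, 6)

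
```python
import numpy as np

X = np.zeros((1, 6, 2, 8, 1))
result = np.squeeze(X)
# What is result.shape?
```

(6, 2, 8)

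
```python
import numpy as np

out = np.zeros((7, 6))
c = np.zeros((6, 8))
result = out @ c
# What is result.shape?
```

(7, 8)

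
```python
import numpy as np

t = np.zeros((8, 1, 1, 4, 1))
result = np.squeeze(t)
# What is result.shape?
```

(8, 4)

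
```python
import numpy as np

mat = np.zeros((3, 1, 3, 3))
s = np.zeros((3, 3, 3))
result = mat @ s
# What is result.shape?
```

(3, 3, 3, 3)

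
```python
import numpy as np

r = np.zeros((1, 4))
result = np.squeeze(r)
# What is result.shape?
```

(4,)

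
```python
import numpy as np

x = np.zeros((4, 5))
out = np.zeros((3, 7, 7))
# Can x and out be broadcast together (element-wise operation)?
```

No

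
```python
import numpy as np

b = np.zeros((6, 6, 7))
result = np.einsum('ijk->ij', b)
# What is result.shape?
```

(6, 6)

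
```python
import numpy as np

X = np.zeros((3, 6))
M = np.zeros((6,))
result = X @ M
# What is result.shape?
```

(3,)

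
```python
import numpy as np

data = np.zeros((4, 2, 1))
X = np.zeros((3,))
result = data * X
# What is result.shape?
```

(4, 2, 3)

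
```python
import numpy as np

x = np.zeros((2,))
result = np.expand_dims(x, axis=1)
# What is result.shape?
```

(2, 1)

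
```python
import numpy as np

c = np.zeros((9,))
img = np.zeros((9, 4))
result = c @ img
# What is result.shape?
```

(4,)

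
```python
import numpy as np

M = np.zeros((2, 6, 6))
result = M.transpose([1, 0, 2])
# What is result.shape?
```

(6, 2, 6)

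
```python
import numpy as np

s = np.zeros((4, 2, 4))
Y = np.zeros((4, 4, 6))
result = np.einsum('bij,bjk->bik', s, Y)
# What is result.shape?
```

(4, 2, 6)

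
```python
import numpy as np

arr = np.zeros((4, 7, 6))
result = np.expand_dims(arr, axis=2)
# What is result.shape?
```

(4, 7, 1, 6)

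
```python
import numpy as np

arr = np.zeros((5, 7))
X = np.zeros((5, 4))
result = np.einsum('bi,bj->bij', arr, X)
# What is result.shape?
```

(5, 7, 4)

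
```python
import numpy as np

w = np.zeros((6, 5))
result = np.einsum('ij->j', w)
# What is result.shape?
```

(5,)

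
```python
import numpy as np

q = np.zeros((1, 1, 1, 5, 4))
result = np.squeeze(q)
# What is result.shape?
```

(5, 4)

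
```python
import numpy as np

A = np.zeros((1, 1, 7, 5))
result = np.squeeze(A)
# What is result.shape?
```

(7, 5)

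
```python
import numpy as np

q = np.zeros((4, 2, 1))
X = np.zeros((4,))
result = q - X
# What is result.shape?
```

(4, 2, 4)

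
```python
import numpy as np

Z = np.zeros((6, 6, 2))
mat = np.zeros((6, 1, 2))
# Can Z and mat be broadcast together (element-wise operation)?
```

Yes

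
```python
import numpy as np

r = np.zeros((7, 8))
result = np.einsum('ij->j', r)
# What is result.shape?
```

(8,)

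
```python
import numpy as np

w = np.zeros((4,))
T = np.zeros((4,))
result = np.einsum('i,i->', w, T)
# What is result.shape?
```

()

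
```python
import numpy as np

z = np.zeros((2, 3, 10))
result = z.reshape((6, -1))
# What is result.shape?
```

(6, 10)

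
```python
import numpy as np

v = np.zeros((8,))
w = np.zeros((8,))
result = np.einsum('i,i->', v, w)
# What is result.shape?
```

()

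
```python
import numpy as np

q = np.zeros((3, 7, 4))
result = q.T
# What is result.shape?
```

(4, 7, 3)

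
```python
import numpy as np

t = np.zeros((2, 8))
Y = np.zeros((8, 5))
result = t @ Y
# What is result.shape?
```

(2, 5)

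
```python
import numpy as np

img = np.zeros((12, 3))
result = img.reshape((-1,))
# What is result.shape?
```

(36,)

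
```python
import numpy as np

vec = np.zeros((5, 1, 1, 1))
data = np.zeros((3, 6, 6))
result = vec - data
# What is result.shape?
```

(5, 3, 6, 6)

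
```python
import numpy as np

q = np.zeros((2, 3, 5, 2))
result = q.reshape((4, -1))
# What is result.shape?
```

(4, 15)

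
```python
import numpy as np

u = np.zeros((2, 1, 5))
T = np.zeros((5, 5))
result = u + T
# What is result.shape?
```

(2, 5, 5)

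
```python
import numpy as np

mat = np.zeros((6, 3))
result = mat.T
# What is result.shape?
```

(3, 6)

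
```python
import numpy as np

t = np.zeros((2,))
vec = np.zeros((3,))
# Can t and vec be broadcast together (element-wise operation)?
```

No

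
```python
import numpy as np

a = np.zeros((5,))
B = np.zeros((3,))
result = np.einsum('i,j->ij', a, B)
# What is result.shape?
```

(5, 3)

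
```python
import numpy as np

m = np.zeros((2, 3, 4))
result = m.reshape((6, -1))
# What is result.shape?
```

(6, 4)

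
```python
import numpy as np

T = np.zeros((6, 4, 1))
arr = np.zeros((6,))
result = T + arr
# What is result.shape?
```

(6, 4, 6)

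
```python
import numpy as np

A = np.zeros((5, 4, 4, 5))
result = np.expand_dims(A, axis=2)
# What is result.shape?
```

(5, 4, 1, 4, 5)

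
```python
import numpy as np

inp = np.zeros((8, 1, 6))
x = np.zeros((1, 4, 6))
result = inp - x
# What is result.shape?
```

(8, 4, 6)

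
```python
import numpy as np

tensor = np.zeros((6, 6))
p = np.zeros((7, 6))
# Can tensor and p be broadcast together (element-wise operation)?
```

No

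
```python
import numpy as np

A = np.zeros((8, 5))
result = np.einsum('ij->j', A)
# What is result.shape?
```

(5,)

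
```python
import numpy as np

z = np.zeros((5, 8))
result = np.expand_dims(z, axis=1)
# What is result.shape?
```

(5, 1, 8)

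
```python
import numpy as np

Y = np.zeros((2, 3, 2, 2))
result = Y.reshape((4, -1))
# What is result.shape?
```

(4, 6)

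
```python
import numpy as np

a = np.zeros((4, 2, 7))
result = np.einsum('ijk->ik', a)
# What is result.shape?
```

(4, 7)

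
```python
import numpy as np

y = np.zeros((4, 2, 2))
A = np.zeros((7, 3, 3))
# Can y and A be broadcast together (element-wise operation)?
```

No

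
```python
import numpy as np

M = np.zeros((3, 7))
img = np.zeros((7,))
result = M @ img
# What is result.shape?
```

(3,)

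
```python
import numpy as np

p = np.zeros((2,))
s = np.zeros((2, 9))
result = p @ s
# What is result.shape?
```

(9,)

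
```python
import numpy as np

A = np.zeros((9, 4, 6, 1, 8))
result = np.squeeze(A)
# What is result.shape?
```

(9, 4, 6, 8)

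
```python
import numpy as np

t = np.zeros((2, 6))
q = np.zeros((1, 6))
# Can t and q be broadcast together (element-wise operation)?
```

Yes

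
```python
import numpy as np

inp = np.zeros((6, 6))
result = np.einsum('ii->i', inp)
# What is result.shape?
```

(6,)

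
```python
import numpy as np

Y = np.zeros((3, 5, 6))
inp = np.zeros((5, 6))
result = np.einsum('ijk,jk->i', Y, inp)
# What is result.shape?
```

(3,)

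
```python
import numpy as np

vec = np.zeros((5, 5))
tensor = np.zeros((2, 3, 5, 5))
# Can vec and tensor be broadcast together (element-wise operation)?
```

Yes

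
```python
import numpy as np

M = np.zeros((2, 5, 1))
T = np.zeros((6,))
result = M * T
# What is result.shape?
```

(2, 5, 6)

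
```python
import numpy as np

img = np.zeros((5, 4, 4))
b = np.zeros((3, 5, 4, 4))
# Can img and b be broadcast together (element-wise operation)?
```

Yes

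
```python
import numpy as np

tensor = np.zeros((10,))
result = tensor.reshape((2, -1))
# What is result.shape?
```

(2, 5)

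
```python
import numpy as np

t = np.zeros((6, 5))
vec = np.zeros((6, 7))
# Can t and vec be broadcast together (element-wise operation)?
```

No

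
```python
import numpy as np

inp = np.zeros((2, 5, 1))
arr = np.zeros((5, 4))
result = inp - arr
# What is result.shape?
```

(2, 5, 4)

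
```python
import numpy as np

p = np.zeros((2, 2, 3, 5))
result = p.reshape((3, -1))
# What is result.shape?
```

(3, 20)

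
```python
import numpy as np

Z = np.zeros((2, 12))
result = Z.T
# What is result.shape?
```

(12, 2)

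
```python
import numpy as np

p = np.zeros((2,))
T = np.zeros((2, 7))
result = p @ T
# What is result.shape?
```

(7,)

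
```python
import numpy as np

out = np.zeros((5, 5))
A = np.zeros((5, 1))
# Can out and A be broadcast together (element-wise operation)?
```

Yes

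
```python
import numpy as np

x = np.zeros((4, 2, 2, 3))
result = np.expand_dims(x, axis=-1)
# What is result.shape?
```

(4, 2, 2, 3, 1)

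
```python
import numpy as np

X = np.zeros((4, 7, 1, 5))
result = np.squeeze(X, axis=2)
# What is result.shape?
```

(4, 7, 5)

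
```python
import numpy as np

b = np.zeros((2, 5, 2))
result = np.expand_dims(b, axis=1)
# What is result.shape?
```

(2, 1, 5, 2)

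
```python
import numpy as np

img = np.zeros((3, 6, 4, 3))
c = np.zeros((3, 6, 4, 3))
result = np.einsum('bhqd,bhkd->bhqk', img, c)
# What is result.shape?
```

(3, 6, 4, 4)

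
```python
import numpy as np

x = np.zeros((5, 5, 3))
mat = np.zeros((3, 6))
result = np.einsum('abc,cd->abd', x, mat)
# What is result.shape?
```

(5, 5, 6)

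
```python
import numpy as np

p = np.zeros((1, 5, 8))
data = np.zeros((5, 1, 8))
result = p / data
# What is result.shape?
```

(5, 5, 8)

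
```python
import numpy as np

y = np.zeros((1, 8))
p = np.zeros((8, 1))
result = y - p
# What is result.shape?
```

(8, 8)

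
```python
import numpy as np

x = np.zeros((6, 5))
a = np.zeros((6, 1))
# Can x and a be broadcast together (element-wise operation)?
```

Yes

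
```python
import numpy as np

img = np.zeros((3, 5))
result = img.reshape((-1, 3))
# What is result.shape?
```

(5, 3)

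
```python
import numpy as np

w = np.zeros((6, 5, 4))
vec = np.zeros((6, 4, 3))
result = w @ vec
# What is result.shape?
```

(6, 5, 3)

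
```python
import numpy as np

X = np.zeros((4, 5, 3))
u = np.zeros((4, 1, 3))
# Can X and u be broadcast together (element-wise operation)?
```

Yes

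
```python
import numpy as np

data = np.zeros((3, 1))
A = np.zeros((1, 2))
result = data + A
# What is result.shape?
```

(3, 2)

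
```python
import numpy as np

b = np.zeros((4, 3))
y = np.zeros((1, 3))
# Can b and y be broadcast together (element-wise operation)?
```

Yes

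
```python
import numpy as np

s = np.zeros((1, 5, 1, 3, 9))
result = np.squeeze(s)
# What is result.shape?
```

(5, 3, 9)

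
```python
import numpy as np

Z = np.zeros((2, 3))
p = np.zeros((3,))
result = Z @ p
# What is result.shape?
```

(2,)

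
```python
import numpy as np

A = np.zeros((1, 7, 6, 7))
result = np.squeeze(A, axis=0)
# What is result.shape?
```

(7, 6, 7)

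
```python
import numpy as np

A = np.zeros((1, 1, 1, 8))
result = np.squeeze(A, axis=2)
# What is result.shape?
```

(1, 1, 8)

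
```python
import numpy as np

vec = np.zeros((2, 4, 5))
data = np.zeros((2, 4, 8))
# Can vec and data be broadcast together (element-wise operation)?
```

No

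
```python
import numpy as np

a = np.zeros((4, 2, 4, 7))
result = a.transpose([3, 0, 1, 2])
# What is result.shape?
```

(7, 4, 2, 4)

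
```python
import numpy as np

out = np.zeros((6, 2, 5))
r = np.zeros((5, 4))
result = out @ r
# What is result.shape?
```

(6, 2, 4)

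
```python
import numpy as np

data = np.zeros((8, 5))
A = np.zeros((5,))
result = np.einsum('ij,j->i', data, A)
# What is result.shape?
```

(8,)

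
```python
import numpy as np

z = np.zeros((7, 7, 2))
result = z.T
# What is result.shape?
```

(2, 7, 7)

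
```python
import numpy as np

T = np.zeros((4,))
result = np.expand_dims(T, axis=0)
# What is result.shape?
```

(1, 4)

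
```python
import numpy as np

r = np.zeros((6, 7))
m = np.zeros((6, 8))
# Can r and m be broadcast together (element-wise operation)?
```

No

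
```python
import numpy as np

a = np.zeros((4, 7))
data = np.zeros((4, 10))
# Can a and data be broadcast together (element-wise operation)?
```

No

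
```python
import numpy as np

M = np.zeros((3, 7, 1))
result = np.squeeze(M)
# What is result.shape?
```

(3, 7)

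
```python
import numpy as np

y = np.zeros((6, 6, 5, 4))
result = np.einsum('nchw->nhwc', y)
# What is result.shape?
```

(6, 5, 4, 6)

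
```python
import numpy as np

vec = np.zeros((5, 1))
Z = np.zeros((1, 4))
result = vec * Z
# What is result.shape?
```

(5, 4)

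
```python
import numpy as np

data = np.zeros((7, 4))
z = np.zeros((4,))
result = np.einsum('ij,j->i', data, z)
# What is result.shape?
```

(7,)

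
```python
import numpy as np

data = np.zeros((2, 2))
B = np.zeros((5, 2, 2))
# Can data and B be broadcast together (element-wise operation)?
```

Yes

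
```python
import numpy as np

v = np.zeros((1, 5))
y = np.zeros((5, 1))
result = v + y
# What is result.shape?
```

(5, 5)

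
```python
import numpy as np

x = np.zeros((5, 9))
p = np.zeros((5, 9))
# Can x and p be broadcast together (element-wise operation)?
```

Yes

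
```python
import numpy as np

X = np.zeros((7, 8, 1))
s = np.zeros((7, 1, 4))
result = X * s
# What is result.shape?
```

(7, 8, 4)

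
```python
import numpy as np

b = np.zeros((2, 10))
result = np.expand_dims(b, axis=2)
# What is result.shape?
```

(2, 10, 1)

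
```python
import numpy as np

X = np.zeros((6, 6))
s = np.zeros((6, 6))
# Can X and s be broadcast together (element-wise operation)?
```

Yes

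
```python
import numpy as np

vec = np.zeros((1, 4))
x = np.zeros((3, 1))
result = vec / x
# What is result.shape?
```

(3, 4)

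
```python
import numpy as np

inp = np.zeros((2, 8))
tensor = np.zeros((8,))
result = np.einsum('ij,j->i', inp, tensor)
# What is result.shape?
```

(2,)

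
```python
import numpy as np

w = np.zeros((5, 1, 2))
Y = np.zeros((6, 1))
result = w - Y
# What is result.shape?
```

(5, 6, 2)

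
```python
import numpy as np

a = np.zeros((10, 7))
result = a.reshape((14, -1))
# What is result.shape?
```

(14, 5)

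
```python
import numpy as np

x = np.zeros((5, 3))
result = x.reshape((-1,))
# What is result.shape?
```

(15,)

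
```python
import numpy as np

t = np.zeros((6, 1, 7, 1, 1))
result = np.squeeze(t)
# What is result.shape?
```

(6, 7)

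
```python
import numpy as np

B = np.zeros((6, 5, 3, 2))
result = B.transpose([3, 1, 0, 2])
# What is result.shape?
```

(2, 5, 6, 3)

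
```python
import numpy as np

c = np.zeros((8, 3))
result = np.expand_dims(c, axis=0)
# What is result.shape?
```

(1, 8, 3)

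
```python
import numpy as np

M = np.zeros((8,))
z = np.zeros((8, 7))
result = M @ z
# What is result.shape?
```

(7,)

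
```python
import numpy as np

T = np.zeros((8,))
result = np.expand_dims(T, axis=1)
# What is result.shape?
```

(8, 1)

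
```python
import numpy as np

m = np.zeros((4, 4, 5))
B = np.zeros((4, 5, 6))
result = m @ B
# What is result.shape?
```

(4, 4, 6)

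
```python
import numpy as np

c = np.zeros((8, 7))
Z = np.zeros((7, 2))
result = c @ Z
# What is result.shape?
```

(8, 2)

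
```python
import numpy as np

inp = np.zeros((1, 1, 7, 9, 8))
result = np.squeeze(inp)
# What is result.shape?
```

(7, 9, 8)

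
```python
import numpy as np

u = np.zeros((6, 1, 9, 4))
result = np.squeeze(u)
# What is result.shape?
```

(6, 9, 4)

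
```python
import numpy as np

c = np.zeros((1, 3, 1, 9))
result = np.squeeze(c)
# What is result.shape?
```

(3, 9)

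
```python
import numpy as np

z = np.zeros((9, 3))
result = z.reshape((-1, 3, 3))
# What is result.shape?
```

(3, 3, 3)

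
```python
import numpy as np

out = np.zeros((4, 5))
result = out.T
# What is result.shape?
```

(5, 4)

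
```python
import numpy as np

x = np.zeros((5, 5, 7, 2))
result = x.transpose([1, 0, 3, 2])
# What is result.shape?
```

(5, 5, 2, 7)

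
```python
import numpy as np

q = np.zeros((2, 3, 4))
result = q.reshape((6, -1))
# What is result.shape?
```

(6, 4)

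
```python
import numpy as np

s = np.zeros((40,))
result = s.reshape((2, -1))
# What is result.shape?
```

(2, 20)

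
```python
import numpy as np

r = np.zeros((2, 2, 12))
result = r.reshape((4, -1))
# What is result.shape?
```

(4, 12)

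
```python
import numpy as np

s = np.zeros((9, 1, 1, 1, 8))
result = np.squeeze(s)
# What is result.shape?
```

(9, 8)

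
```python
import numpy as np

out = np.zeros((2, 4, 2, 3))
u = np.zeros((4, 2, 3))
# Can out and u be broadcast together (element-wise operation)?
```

Yes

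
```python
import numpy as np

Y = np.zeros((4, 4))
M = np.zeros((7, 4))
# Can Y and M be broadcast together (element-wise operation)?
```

No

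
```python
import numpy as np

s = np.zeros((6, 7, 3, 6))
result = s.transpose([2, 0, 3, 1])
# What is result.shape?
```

(3, 6, 6, 7)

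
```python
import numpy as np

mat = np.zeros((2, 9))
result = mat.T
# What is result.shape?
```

(9, 2)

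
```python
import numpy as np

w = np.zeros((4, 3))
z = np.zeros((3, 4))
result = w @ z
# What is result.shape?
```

(4, 4)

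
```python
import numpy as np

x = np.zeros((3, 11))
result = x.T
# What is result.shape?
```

(11, 3)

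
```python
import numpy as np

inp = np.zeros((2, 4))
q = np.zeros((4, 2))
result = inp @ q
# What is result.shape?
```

(2, 2)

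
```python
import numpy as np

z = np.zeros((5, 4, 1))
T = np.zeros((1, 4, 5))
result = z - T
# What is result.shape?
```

(5, 4, 5)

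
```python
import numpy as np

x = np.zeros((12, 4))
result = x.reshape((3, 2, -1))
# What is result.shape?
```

(3, 2, 8)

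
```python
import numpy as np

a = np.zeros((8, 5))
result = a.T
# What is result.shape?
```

(5, 8)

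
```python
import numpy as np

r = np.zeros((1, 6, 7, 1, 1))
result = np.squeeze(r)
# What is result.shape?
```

(6, 7)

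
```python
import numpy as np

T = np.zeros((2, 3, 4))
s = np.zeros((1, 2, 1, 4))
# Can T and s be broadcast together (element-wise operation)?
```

Yes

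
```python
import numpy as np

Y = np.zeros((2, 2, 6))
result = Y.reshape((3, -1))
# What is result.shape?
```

(3, 8)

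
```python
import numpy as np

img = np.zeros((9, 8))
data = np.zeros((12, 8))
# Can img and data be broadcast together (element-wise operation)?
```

No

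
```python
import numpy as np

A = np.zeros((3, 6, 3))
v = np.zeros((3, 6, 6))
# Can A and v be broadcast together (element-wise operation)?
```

No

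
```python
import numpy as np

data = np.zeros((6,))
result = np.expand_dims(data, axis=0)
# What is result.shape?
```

(1, 6)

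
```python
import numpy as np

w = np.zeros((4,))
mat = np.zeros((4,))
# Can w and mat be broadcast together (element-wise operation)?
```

Yes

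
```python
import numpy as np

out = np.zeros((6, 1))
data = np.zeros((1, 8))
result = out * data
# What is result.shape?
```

(6, 8)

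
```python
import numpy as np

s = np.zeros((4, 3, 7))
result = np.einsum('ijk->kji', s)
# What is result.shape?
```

(7, 3, 4)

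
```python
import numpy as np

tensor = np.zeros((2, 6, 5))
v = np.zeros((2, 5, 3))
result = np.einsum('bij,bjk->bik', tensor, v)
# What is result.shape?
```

(2, 6, 3)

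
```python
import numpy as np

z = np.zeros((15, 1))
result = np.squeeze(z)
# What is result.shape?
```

(15,)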